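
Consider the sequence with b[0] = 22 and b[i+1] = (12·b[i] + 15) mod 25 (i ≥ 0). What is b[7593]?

We have b[0] = 22, b[1] = 4, b[2] = 13, b[3] = 21, b[4] = 17, b[5] = 19, b[6] = 18, b[7] = 6, b[8] = 12, b[9] = 9, b[10] = 23, b[11] = 16, b[12] = 7, b[13] = 24, b[14] = 3, b[15] = 1, b[16] = 2, b[17] = 14, b[18] = 8, b[19] = 11, b[20] = 22.
Since b[20] = b[0] = 22, the sequence is periodic with period 20.
So b[7593] = b[0 + ((7593-0) mod 20)] = b[13] = 24.

24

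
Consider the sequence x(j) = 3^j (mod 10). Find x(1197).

We have x(1) = 3,  x(2) = 9,  x(3) = 7,  x(4) = 1,  x(5) = 3.
The sequence repeats with period 4.
(1197 - 1) mod 4 = 0, so x(1197) = x(1) = 3.

3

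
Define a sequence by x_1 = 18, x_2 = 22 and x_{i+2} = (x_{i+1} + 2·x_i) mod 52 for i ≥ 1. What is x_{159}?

6

We have x_1 = 18, x_2 = 22, x_3 = 6, x_4 = 50, x_5 = 10, x_6 = 6, x_7 = 26, x_8 = 38, x_9 = 38, x_{10} = 10, x_{11} = 34, x_{12} = 2, x_{13} = 18, x_{14} = 22.
The sequence repeats with period 12.
(159 - 1) mod 12 = 2, so x_{159} = x_3 = 6.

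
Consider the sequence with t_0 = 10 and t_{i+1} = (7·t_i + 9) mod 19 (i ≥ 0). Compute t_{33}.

Computing terms: t_0 = 10,  t_1 = 3,  t_2 = 11,  t_3 = 10.
Since t_3 = t_0 = 10, the sequence is periodic with period 3.
So t_{33} = t_{0 + ((33-0) mod 3)} = t_0 = 10.

10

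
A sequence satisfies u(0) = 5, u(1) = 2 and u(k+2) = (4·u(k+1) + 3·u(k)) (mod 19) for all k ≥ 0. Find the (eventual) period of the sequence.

18

Listing terms: u(0) = 5, u(1) = 2, u(2) = 4, u(3) = 3, u(4) = 5, u(5) = 10, u(6) = 17, u(7) = 3, u(8) = 6, u(9) = 14, u(10) = 17, u(11) = 15, u(12) = 16, u(13) = 14, u(14) = 9, u(15) = 2, u(16) = 16, u(17) = 13, u(18) = 5, u(19) = 2.
Since (u(18), u(19)) = (u(0), u(1)) = (5, 2) (two consecutive terms determine the rest), the sequence is periodic with period 18.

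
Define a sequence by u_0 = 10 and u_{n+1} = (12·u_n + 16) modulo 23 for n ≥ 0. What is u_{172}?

Computing terms: u_0 = 10,  u_1 = 21,  u_2 = 15,  u_3 = 12,  u_4 = 22,  u_5 = 4,  u_6 = 18,  u_7 = 2,  u_8 = 17,  u_9 = 13,  u_{10} = 11,  u_{11} = 10.
The sequence repeats with period 11.
(172 - 0) mod 11 = 7, so u_{172} = u_7 = 2.

2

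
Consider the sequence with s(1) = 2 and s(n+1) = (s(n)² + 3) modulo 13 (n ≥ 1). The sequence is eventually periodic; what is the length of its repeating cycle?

5

Computing terms: s(1) = 2,  s(2) = 7,  s(3) = 0,  s(4) = 3,  s(5) = 12,  s(6) = 4,  s(7) = 6,  s(8) = 0.
Since s(8) = s(3) = 0, the sequence is eventually periodic: after a pre-period of length 2 it cycles with period 5.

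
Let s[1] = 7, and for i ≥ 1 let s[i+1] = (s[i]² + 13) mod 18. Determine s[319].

11

Computing terms: s[1] = 7,  s[2] = 8,  s[3] = 5,  s[4] = 2,  s[5] = 17,  s[6] = 14,  s[7] = 11,  s[8] = 8.
Since s[8] = s[2] = 8, the sequence is eventually periodic: after a pre-period of length 1 it cycles with period 6.
For i ≥ 2, s[i] depends only on (i - 2) mod 6. (319 - 2) mod 6 = 5, so s[319] = s[7] = 11.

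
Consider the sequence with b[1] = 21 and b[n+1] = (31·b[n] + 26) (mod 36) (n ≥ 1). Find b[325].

21

We have b[1] = 21; b[2] = 29; b[3] = 25; b[4] = 9; b[5] = 17; b[6] = 13; b[7] = 33; b[8] = 5; b[9] = 1; b[10] = 21.
Since b[10] = b[1] = 21, the sequence is periodic with period 9.
So b[325] = b[1 + ((325-1) mod 9)] = b[1] = 21.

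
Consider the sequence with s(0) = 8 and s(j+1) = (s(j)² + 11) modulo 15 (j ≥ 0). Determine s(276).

2

s(0) = 8, s(1) = 0, s(2) = 11, s(3) = 12, s(4) = 5, s(5) = 6, s(6) = 2, s(7) = 0.
Since s(7) = s(1) = 0, the sequence is eventually periodic: after a pre-period of length 1 it cycles with period 6.
For j ≥ 1, s(j) depends only on (j - 1) mod 6. (276 - 1) mod 6 = 5, so s(276) = s(6) = 2.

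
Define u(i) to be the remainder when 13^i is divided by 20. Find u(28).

1

Computing terms: u(1) = 13,  u(2) = 9,  u(3) = 17,  u(4) = 1,  u(5) = 13.
Since u(5) = u(1) = 13, the sequence is periodic with period 4.
(28 - 1) mod 4 = 3, so u(28) = u(4) = 1.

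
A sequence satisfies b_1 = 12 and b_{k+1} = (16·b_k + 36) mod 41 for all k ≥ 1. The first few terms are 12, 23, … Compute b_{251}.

Computing terms: b_1 = 12, b_2 = 23, b_3 = 35, b_4 = 22, b_5 = 19, b_6 = 12.
Since b_6 = b_1 = 12, the sequence is periodic with period 5.
(251 - 1) mod 5 = 0, so b_{251} = b_1 = 12.

12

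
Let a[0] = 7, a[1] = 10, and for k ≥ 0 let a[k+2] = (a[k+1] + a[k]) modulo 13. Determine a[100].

9

Listing terms: a[0] = 7; a[1] = 10; a[2] = 4; a[3] = 1; a[4] = 5; a[5] = 6; a[6] = 11; a[7] = 4; a[8] = 2; a[9] = 6; a[10] = 8; a[11] = 1; a[12] = 9; a[13] = 10; a[14] = 6; a[15] = 3; a[16] = 9; a[17] = 12; a[18] = 8; a[19] = 7; a[20] = 2; a[21] = 9; a[22] = 11; a[23] = 7; a[24] = 5; a[25] = 12; a[26] = 4; a[27] = 3; a[28] = 7; a[29] = 10.
The sequence repeats with period 28.
(100 - 0) mod 28 = 16, so a[100] = a[16] = 9.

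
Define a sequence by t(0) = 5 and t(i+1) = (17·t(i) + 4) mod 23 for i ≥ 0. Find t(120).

We have t(0) = 5, t(1) = 20, t(2) = 22, t(3) = 10, t(4) = 13, t(5) = 18, t(6) = 11, t(7) = 7, t(8) = 8, t(9) = 2, t(10) = 15, t(11) = 6, t(12) = 14, t(13) = 12, t(14) = 1, t(15) = 21, t(16) = 16, t(17) = 0, t(18) = 4, t(19) = 3, t(20) = 9, t(21) = 19, t(22) = 5.
Since t(22) = t(0) = 5, the sequence is periodic with period 22.
(120 - 0) mod 22 = 10, so t(120) = t(10) = 15.

15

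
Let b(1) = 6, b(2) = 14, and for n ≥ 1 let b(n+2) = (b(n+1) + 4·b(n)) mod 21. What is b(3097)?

b(1) = 6, b(2) = 14, b(3) = 17, b(4) = 10, b(5) = 15, b(6) = 13, b(7) = 10, b(8) = 20, b(9) = 18, b(10) = 14, b(11) = 2, b(12) = 16, b(13) = 3, b(14) = 4, b(15) = 16, b(16) = 11, b(17) = 12, b(18) = 14, b(19) = 20, b(20) = 13, b(21) = 9, b(22) = 19, b(23) = 13, b(24) = 5, b(25) = 15, b(26) = 14, b(27) = 11, b(28) = 4, b(29) = 6, b(30) = 1, b(31) = 4, b(32) = 8, b(33) = 3, b(34) = 14, b(35) = 5, b(36) = 19, b(37) = 18, b(38) = 10, b(39) = 19, b(40) = 17, b(41) = 9, b(42) = 14, b(43) = 8, b(44) = 1, b(45) = 12, b(46) = 16, b(47) = 1, b(48) = 2, b(49) = 6, b(50) = 14.
Since (b(49), b(50)) = (b(1), b(2)) = (6, 14) (two consecutive terms determine the rest), the sequence is periodic with period 48.
(3097 - 1) mod 48 = 24, so b(3097) = b(25) = 15.

15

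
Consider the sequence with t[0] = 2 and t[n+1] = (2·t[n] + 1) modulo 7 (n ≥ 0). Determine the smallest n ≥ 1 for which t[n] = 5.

Computing terms: t[0] = 2; t[1] = 5; t[2] = 4; t[3] = 2.
Since t[3] = t[0] = 2, the sequence is periodic with period 3.
The value 5 first appears (with n ≥ 1) at t[1].

1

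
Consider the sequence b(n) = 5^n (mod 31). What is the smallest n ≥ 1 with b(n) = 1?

b(0) = 1; b(1) = 5; b(2) = 25; b(3) = 1.
The sequence repeats with period 3.
The value 1 next appears (with n ≥ 1) at b(3).

3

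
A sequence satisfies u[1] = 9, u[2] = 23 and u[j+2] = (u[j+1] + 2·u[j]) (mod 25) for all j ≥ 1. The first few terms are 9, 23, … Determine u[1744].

12

Computing terms: u[1] = 9; u[2] = 23; u[3] = 16; u[4] = 12; u[5] = 19; u[6] = 18; u[7] = 6; u[8] = 17; u[9] = 4; u[10] = 13; u[11] = 21; u[12] = 22; u[13] = 14; u[14] = 8; u[15] = 11; u[16] = 2; u[17] = 24; u[18] = 3; u[19] = 1; u[20] = 7; u[21] = 9; u[22] = 23.
The sequence repeats with period 20.
So u[1744] = u[1 + ((1744-1) mod 20)] = u[4] = 12.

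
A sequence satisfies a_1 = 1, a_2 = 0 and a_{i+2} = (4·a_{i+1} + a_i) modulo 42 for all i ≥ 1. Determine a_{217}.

13

Computing terms: a_1 = 1, a_2 = 0, a_3 = 1, a_4 = 4, a_5 = 17, a_6 = 30, a_7 = 11, a_8 = 32, a_9 = 13, a_{10} = 0, a_{11} = 13, a_{12} = 10, a_{13} = 11, a_{14} = 12, a_{15} = 17, a_{16} = 38, a_{17} = 1, a_{18} = 0.
Since (a_{17}, a_{18}) = (a_1, a_2) = (1, 0) (two consecutive terms determine the rest), the sequence is periodic with period 16.
So a_{217} = a_{1 + ((217-1) mod 16)} = a_9 = 13.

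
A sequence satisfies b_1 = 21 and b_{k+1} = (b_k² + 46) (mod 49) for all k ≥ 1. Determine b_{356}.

33

We have b_1 = 21, b_2 = 46, b_3 = 6, b_4 = 33, b_5 = 8, b_6 = 12, b_7 = 43, b_8 = 33.
Since b_8 = b_4 = 33, the sequence is eventually periodic: after a pre-period of length 3 it cycles with period 4.
For k ≥ 4, b_k depends only on (k - 4) mod 4. (356 - 4) mod 4 = 0, so b_{356} = b_4 = 33.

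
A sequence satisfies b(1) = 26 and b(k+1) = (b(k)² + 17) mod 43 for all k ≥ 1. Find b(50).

Computing terms: b(1) = 26; b(2) = 5; b(3) = 42; b(4) = 18; b(5) = 40; b(6) = 26.
Since b(6) = b(1) = 26, the sequence is periodic with period 5.
So b(50) = b(1 + ((50-1) mod 5)) = b(5) = 40.

40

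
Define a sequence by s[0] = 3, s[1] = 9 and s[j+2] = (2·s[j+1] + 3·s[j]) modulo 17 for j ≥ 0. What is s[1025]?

9

Computing terms: s[0] = 3; s[1] = 9; s[2] = 10; s[3] = 13; s[4] = 5; s[5] = 15; s[6] = 11; s[7] = 16; s[8] = 14; s[9] = 8; s[10] = 7; s[11] = 4; s[12] = 12; s[13] = 2; s[14] = 6; s[15] = 1; s[16] = 3; s[17] = 9.
Since (s[16], s[17]) = (s[0], s[1]) = (3, 9) (two consecutive terms determine the rest), the sequence is periodic with period 16.
(1025 - 0) mod 16 = 1, so s[1025] = s[1] = 9.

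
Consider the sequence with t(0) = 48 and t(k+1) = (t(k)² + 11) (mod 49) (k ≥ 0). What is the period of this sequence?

4

Listing terms: t(0) = 48; t(1) = 12; t(2) = 8; t(3) = 26; t(4) = 1; t(5) = 12.
Since t(5) = t(1) = 12, the sequence is eventually periodic: after a pre-period of length 1 it cycles with period 4.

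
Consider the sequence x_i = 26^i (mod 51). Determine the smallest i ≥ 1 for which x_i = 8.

Listing terms: x_0 = 1; x_1 = 26; x_2 = 13; x_3 = 32; x_4 = 16; x_5 = 8; x_6 = 4; x_7 = 2; x_8 = 1.
The sequence repeats with period 8.
The value 8 first appears (with i ≥ 1) at x_5.

5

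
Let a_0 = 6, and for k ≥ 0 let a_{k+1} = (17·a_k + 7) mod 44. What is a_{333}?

Computing terms: a_0 = 6, a_1 = 21, a_2 = 12, a_3 = 35, a_4 = 30, a_5 = 33, a_6 = 40, a_7 = 27, a_8 = 26, a_9 = 9, a_{10} = 28, a_{11} = 43, a_{12} = 34, a_{13} = 13, a_{14} = 8, a_{15} = 11, a_{16} = 18, a_{17} = 5, a_{18} = 4, a_{19} = 31, a_{20} = 6.
The sequence repeats with period 20.
So a_{333} = a_{0 + ((333-0) mod 20)} = a_{13} = 13.

13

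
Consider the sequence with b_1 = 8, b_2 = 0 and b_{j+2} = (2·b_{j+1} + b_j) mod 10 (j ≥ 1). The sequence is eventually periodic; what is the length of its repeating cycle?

We have b_1 = 8; b_2 = 0; b_3 = 8; b_4 = 6; b_5 = 0; b_6 = 6; b_7 = 2; b_8 = 0; b_9 = 2; b_{10} = 4; b_{11} = 0; b_{12} = 4; b_{13} = 8; b_{14} = 0.
Since (b_{13}, b_{14}) = (b_1, b_2) = (8, 0) (two consecutive terms determine the rest), the sequence is periodic with period 12.

12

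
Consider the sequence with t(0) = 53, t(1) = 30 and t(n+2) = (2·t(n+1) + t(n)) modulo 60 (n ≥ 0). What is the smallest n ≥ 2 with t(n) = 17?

t(0) = 53, t(1) = 30, t(2) = 53, t(3) = 16, t(4) = 25, t(5) = 6, t(6) = 37, t(7) = 20, t(8) = 17, t(9) = 54, t(10) = 5, t(11) = 4, t(12) = 13, t(13) = 30, t(14) = 13, t(15) = 56, t(16) = 5, t(17) = 6, t(18) = 17, t(19) = 40, t(20) = 37, t(21) = 54, t(22) = 25, t(23) = 44, t(24) = 53, t(25) = 30.
Since (t(24), t(25)) = (t(0), t(1)) = (53, 30) (two consecutive terms determine the rest), the sequence is periodic with period 24.
The value 17 first appears (with n ≥ 2) at t(8).

8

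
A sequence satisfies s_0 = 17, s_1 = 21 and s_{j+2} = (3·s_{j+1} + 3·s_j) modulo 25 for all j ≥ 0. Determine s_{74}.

9

We have s_0 = 17, s_1 = 21, s_2 = 14, s_3 = 5, s_4 = 7, s_5 = 11, s_6 = 4, s_7 = 20, s_8 = 22, s_9 = 1, s_{10} = 19, s_{11} = 10, s_{12} = 12, s_{13} = 16, s_{14} = 9, s_{15} = 0, s_{16} = 2, s_{17} = 6, s_{18} = 24, s_{19} = 15, s_{20} = 17, s_{21} = 21.
The sequence repeats with period 20.
So s_{74} = s_{0 + ((74-0) mod 20)} = s_{14} = 9.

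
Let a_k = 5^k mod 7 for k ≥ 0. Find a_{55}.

5

a_0 = 1, a_1 = 5, a_2 = 4, a_3 = 6, a_4 = 2, a_5 = 3, a_6 = 1.
The sequence repeats with period 6.
(55 - 0) mod 6 = 1, so a_{55} = a_1 = 5.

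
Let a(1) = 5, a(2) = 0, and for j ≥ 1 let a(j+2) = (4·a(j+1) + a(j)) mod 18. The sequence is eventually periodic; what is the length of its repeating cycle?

We have a(1) = 5; a(2) = 0; a(3) = 5; a(4) = 2; a(5) = 13; a(6) = 0; a(7) = 13; a(8) = 16; a(9) = 5; a(10) = 0.
Since (a(9), a(10)) = (a(1), a(2)) = (5, 0) (two consecutive terms determine the rest), the sequence is periodic with period 8.

8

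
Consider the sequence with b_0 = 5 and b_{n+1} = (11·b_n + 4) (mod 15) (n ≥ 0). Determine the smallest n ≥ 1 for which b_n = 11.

4

Listing terms: b_0 = 5,  b_1 = 14,  b_2 = 8,  b_3 = 2,  b_4 = 11,  b_5 = 5.
The sequence repeats with period 5.
The value 11 first appears (with n ≥ 1) at b_4.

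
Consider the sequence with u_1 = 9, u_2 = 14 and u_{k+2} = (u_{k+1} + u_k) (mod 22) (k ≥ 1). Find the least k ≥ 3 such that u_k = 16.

5

u_1 = 9, u_2 = 14, u_3 = 1, u_4 = 15, u_5 = 16, u_6 = 9, u_7 = 3, u_8 = 12, u_9 = 15, u_{10} = 5, u_{11} = 20, u_{12} = 3, u_{13} = 1, u_{14} = 4, u_{15} = 5, u_{16} = 9, u_{17} = 14.
The sequence repeats with period 15.
The value 16 first appears (with k ≥ 3) at u_5.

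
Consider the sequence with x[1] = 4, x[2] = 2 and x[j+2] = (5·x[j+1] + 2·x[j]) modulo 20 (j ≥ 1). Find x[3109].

6

We have x[1] = 4; x[2] = 2; x[3] = 18; x[4] = 14; x[5] = 6; x[6] = 18; x[7] = 2; x[8] = 6; x[9] = 14; x[10] = 2; x[11] = 18.
Since (x[10], x[11]) = (x[2], x[3]) = (2, 18) (two consecutive terms determine the rest), the sequence is eventually periodic: after a pre-period of length 1 it cycles with period 8.
For j ≥ 2, x[j] depends only on (j - 2) mod 8. (3109 - 2) mod 8 = 3, so x[3109] = x[5] = 6.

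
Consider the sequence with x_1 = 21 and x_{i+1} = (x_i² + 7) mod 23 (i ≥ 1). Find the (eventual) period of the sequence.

4

x_1 = 21; x_2 = 11; x_3 = 13; x_4 = 15; x_5 = 2; x_6 = 11.
Since x_6 = x_2 = 11, the sequence is eventually periodic: after a pre-period of length 1 it cycles with period 4.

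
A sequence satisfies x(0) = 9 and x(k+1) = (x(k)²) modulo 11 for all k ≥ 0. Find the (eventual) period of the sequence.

4

Computing terms: x(0) = 9, x(1) = 4, x(2) = 5, x(3) = 3, x(4) = 9.
Since x(4) = x(0) = 9, the sequence is periodic with period 4.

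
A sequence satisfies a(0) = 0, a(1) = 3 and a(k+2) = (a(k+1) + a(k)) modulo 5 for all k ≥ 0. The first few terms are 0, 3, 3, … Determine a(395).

We have a(0) = 0,  a(1) = 3,  a(2) = 3,  a(3) = 1,  a(4) = 4,  a(5) = 0,  a(6) = 4,  a(7) = 4,  a(8) = 3,  a(9) = 2,  a(10) = 0,  a(11) = 2,  a(12) = 2,  a(13) = 4,  a(14) = 1,  a(15) = 0,  a(16) = 1,  a(17) = 1,  a(18) = 2,  a(19) = 3,  a(20) = 0,  a(21) = 3.
Since (a(20), a(21)) = (a(0), a(1)) = (0, 3) (two consecutive terms determine the rest), the sequence is periodic with period 20.
(395 - 0) mod 20 = 15, so a(395) = a(15) = 0.

0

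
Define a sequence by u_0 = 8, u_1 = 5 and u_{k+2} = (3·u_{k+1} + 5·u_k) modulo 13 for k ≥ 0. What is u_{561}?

7

Listing terms: u_0 = 8, u_1 = 5, u_2 = 3, u_3 = 8, u_4 = 0, u_5 = 1, u_6 = 3, u_7 = 1, u_8 = 5, u_9 = 7, u_{10} = 7, u_{11} = 4, u_{12} = 8, u_{13} = 5.
Since (u_{12}, u_{13}) = (u_0, u_1) = (8, 5) (two consecutive terms determine the rest), the sequence is periodic with period 12.
So u_{561} = u_{0 + ((561-0) mod 12)} = u_9 = 7.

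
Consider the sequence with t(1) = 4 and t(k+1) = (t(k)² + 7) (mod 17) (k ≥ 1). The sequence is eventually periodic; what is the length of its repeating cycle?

t(1) = 4, t(2) = 6, t(3) = 9, t(4) = 3, t(5) = 16, t(6) = 8, t(7) = 3.
Since t(7) = t(4) = 3, the sequence is eventually periodic: after a pre-period of length 3 it cycles with period 3.

3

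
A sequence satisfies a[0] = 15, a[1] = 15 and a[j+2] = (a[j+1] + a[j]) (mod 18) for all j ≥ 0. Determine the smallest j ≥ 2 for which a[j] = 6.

a[0] = 15; a[1] = 15; a[2] = 12; a[3] = 9; a[4] = 3; a[5] = 12; a[6] = 15; a[7] = 9; a[8] = 6; a[9] = 15; a[10] = 3; a[11] = 0; a[12] = 3; a[13] = 3; a[14] = 6; a[15] = 9; a[16] = 15; a[17] = 6; a[18] = 3; a[19] = 9; a[20] = 12; a[21] = 3; a[22] = 15; a[23] = 0; a[24] = 15; a[25] = 15.
Since (a[24], a[25]) = (a[0], a[1]) = (15, 15) (two consecutive terms determine the rest), the sequence is periodic with period 24.
The value 6 first appears (with j ≥ 2) at a[8].

8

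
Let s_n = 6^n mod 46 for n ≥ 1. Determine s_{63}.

18

s_1 = 6, s_2 = 36, s_3 = 32, s_4 = 8, s_5 = 2, s_6 = 12, s_7 = 26, s_8 = 18, s_9 = 16, s_{10} = 4, s_{11} = 24, s_{12} = 6.
The sequence repeats with period 11.
So s_{63} = s_{1 + ((63-1) mod 11)} = s_8 = 18.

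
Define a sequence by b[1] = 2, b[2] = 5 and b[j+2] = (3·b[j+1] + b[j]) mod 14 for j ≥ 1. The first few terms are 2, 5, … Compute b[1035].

11

b[1] = 2; b[2] = 5; b[3] = 3; b[4] = 0; b[5] = 3; b[6] = 9; b[7] = 2; b[8] = 1; b[9] = 5; b[10] = 2; b[11] = 11; b[12] = 7; b[13] = 4; b[14] = 5; b[15] = 5; b[16] = 6; b[17] = 9; b[18] = 5; b[19] = 10; b[20] = 7; b[21] = 3; b[22] = 2; b[23] = 9; b[24] = 1; b[25] = 12; b[26] = 9; b[27] = 11; b[28] = 0; b[29] = 11; b[30] = 5; b[31] = 12; b[32] = 13; b[33] = 9; b[34] = 12; b[35] = 3; b[36] = 7; b[37] = 10; b[38] = 9; b[39] = 9; b[40] = 8; b[41] = 5; b[42] = 9; b[43] = 4; b[44] = 7; b[45] = 11; b[46] = 12; b[47] = 5; b[48] = 13; b[49] = 2; b[50] = 5.
Since (b[49], b[50]) = (b[1], b[2]) = (2, 5) (two consecutive terms determine the rest), the sequence is periodic with period 48.
So b[1035] = b[1 + ((1035-1) mod 48)] = b[27] = 11.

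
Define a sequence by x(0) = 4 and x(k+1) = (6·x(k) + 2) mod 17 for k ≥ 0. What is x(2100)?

7

Listing terms: x(0) = 4,  x(1) = 9,  x(2) = 5,  x(3) = 15,  x(4) = 7,  x(5) = 10,  x(6) = 11,  x(7) = 0,  x(8) = 2,  x(9) = 14,  x(10) = 1,  x(11) = 8,  x(12) = 16,  x(13) = 13,  x(14) = 12,  x(15) = 6,  x(16) = 4.
Since x(16) = x(0) = 4, the sequence is periodic with period 16.
So x(2100) = x(0 + ((2100-0) mod 16)) = x(4) = 7.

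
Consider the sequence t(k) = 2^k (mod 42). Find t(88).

Computing terms: t(1) = 2, t(2) = 4, t(3) = 8, t(4) = 16, t(5) = 32, t(6) = 22, t(7) = 2.
Since t(7) = t(1) = 2, the sequence is periodic with period 6.
(88 - 1) mod 6 = 3, so t(88) = t(4) = 16.

16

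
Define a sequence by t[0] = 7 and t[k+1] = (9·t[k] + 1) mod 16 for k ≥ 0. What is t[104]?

We have t[0] = 7,  t[1] = 0,  t[2] = 1,  t[3] = 10,  t[4] = 11,  t[5] = 4,  t[6] = 5,  t[7] = 14,  t[8] = 15,  t[9] = 8,  t[10] = 9,  t[11] = 2,  t[12] = 3,  t[13] = 12,  t[14] = 13,  t[15] = 6,  t[16] = 7.
Since t[16] = t[0] = 7, the sequence is periodic with period 16.
So t[104] = t[0 + ((104-0) mod 16)] = t[8] = 15.

15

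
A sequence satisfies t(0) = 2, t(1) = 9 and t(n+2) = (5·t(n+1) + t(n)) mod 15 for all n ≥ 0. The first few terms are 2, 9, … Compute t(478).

Listing terms: t(0) = 2, t(1) = 9, t(2) = 2, t(3) = 4, t(4) = 7, t(5) = 9, t(6) = 7, t(7) = 14, t(8) = 2, t(9) = 9.
The sequence repeats with period 8.
So t(478) = t(0 + ((478-0) mod 8)) = t(6) = 7.

7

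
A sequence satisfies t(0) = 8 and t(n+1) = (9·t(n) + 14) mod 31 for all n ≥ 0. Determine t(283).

t(0) = 8,  t(1) = 24,  t(2) = 13,  t(3) = 7,  t(4) = 15,  t(5) = 25,  t(6) = 22,  t(7) = 26,  t(8) = 0,  t(9) = 14,  t(10) = 16,  t(11) = 3,  t(12) = 10,  t(13) = 11,  t(14) = 20,  t(15) = 8.
The sequence repeats with period 15.
So t(283) = t(0 + ((283-0) mod 15)) = t(13) = 11.

11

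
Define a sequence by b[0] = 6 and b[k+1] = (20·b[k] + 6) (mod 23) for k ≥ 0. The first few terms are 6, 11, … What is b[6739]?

4

b[0] = 6; b[1] = 11; b[2] = 19; b[3] = 18; b[4] = 21; b[5] = 12; b[6] = 16; b[7] = 4; b[8] = 17; b[9] = 1; b[10] = 3; b[11] = 20; b[12] = 15; b[13] = 7; b[14] = 8; b[15] = 5; b[16] = 14; b[17] = 10; b[18] = 22; b[19] = 9; b[20] = 2; b[21] = 0; b[22] = 6.
Since b[22] = b[0] = 6, the sequence is periodic with period 22.
So b[6739] = b[0 + ((6739-0) mod 22)] = b[7] = 4.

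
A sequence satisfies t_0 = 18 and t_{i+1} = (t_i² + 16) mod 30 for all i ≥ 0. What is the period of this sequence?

Listing terms: t_0 = 18; t_1 = 10; t_2 = 26; t_3 = 2; t_4 = 20; t_5 = 26.
Since t_5 = t_2 = 26, the sequence is eventually periodic: after a pre-period of length 2 it cycles with period 3.

3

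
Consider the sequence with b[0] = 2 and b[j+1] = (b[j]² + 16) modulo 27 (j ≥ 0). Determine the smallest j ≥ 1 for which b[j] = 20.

We have b[0] = 2,  b[1] = 20,  b[2] = 11,  b[3] = 2.
Since b[3] = b[0] = 2, the sequence is periodic with period 3.
The value 20 first appears (with j ≥ 1) at b[1].

1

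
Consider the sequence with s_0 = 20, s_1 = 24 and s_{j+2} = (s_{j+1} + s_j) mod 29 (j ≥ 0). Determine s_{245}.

8

We have s_0 = 20; s_1 = 24; s_2 = 15; s_3 = 10; s_4 = 25; s_5 = 6; s_6 = 2; s_7 = 8; s_8 = 10; s_9 = 18; s_{10} = 28; s_{11} = 17; s_{12} = 16; s_{13} = 4; s_{14} = 20; s_{15} = 24.
Since (s_{14}, s_{15}) = (s_0, s_1) = (20, 24) (two consecutive terms determine the rest), the sequence is periodic with period 14.
(245 - 0) mod 14 = 7, so s_{245} = s_7 = 8.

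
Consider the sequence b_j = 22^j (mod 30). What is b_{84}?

Computing terms: b_0 = 1, b_1 = 22, b_2 = 4, b_3 = 28, b_4 = 16, b_5 = 22.
Since b_5 = b_1 = 22, the sequence is eventually periodic: after a pre-period of length 1 it cycles with period 4.
For j ≥ 1, b_j depends only on (j - 1) mod 4. (84 - 1) mod 4 = 3, so b_{84} = b_4 = 16.

16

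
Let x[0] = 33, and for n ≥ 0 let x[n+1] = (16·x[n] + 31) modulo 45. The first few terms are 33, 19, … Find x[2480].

23

x[0] = 33, x[1] = 19, x[2] = 20, x[3] = 36, x[4] = 22, x[5] = 23, x[6] = 39, x[7] = 25, x[8] = 26, x[9] = 42, x[10] = 28, x[11] = 29, x[12] = 0, x[13] = 31, x[14] = 32, x[15] = 3, x[16] = 34, x[17] = 35, x[18] = 6, x[19] = 37, x[20] = 38, x[21] = 9, x[22] = 40, x[23] = 41, x[24] = 12, x[25] = 43, x[26] = 44, x[27] = 15, x[28] = 1, x[29] = 2, x[30] = 18, x[31] = 4, x[32] = 5, x[33] = 21, x[34] = 7, x[35] = 8, x[36] = 24, x[37] = 10, x[38] = 11, x[39] = 27, x[40] = 13, x[41] = 14, x[42] = 30, x[43] = 16, x[44] = 17, x[45] = 33.
The sequence repeats with period 45.
(2480 - 0) mod 45 = 5, so x[2480] = x[5] = 23.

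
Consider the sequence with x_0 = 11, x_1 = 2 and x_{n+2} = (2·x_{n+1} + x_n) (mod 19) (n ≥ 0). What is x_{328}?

We have x_0 = 11; x_1 = 2; x_2 = 15; x_3 = 13; x_4 = 3; x_5 = 0; x_6 = 3; x_7 = 6; x_8 = 15; x_9 = 17; x_{10} = 11; x_{11} = 1; x_{12} = 13; x_{13} = 8; x_{14} = 10; x_{15} = 9; x_{16} = 9; x_{17} = 8; x_{18} = 6; x_{19} = 1; x_{20} = 8; x_{21} = 17; x_{22} = 4; x_{23} = 6; x_{24} = 16; x_{25} = 0; x_{26} = 16; x_{27} = 13; x_{28} = 4; x_{29} = 2; x_{30} = 8; x_{31} = 18; x_{32} = 6; x_{33} = 11; x_{34} = 9; x_{35} = 10; x_{36} = 10; x_{37} = 11; x_{38} = 13; x_{39} = 18; x_{40} = 11; x_{41} = 2.
Since (x_{40}, x_{41}) = (x_0, x_1) = (11, 2) (two consecutive terms determine the rest), the sequence is periodic with period 40.
(328 - 0) mod 40 = 8, so x_{328} = x_8 = 15.

15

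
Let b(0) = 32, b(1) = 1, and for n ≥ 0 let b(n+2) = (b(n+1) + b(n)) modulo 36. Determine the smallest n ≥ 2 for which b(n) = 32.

24

Listing terms: b(0) = 32; b(1) = 1; b(2) = 33; b(3) = 34; b(4) = 31; b(5) = 29; b(6) = 24; b(7) = 17; b(8) = 5; b(9) = 22; b(10) = 27; b(11) = 13; b(12) = 4; b(13) = 17; b(14) = 21; b(15) = 2; b(16) = 23; b(17) = 25; b(18) = 12; b(19) = 1; b(20) = 13; b(21) = 14; b(22) = 27; b(23) = 5; b(24) = 32; b(25) = 1.
The sequence repeats with period 24.
The value 32 next appears (with n ≥ 2) at b(24).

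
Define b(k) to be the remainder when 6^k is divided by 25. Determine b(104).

Computing terms: b(1) = 6,  b(2) = 11,  b(3) = 16,  b(4) = 21,  b(5) = 1,  b(6) = 6.
The sequence repeats with period 5.
(104 - 1) mod 5 = 3, so b(104) = b(4) = 21.

21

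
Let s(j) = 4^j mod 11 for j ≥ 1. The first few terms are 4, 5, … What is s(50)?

1

s(1) = 4,  s(2) = 5,  s(3) = 9,  s(4) = 3,  s(5) = 1,  s(6) = 4.
The sequence repeats with period 5.
(50 - 1) mod 5 = 4, so s(50) = s(5) = 1.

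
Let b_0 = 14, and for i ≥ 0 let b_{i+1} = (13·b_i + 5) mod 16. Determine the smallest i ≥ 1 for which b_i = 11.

1

Listing terms: b_0 = 14,  b_1 = 11,  b_2 = 4,  b_3 = 9,  b_4 = 10,  b_5 = 7,  b_6 = 0,  b_7 = 5,  b_8 = 6,  b_9 = 3,  b_{10} = 12,  b_{11} = 1,  b_{12} = 2,  b_{13} = 15,  b_{14} = 8,  b_{15} = 13,  b_{16} = 14.
The sequence repeats with period 16.
The value 11 first appears (with i ≥ 1) at b_1.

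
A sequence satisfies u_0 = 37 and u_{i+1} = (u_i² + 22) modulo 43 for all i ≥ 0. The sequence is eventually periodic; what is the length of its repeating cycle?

6

Listing terms: u_0 = 37, u_1 = 15, u_2 = 32, u_3 = 14, u_4 = 3, u_5 = 31, u_6 = 37.
The sequence repeats with period 6.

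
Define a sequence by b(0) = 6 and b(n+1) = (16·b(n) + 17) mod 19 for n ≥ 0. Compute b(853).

15

Computing terms: b(0) = 6; b(1) = 18; b(2) = 1; b(3) = 14; b(4) = 13; b(5) = 16; b(6) = 7; b(7) = 15; b(8) = 10; b(9) = 6.
The sequence repeats with period 9.
So b(853) = b(0 + ((853-0) mod 9)) = b(7) = 15.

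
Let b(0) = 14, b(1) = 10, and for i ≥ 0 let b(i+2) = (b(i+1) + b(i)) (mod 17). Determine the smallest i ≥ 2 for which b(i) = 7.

Listing terms: b(0) = 14; b(1) = 10; b(2) = 7; b(3) = 0; b(4) = 7; b(5) = 7; b(6) = 14; b(7) = 4; b(8) = 1; b(9) = 5; b(10) = 6; b(11) = 11; b(12) = 0; b(13) = 11; b(14) = 11; b(15) = 5; b(16) = 16; b(17) = 4; b(18) = 3; b(19) = 7; b(20) = 10; b(21) = 0; b(22) = 10; b(23) = 10; b(24) = 3; b(25) = 13; b(26) = 16; b(27) = 12; b(28) = 11; b(29) = 6; b(30) = 0; b(31) = 6; b(32) = 6; b(33) = 12; b(34) = 1; b(35) = 13; b(36) = 14; b(37) = 10.
Since (b(36), b(37)) = (b(0), b(1)) = (14, 10) (two consecutive terms determine the rest), the sequence is periodic with period 36.
The value 7 first appears (with i ≥ 2) at b(2).

2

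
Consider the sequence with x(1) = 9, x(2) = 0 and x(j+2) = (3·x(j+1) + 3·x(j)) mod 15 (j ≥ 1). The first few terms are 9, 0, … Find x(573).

We have x(1) = 9; x(2) = 0; x(3) = 12; x(4) = 6; x(5) = 9; x(6) = 0.
The sequence repeats with period 4.
(573 - 1) mod 4 = 0, so x(573) = x(1) = 9.

9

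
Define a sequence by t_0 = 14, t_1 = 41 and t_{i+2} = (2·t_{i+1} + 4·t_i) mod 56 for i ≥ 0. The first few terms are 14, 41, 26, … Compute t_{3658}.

8

Listing terms: t_0 = 14; t_1 = 41; t_2 = 26; t_3 = 48; t_4 = 32; t_5 = 32; t_6 = 24; t_7 = 8; t_8 = 0; t_9 = 32; t_{10} = 8; t_{11} = 32; t_{12} = 40; t_{13} = 40; t_{14} = 16; t_{15} = 24; t_{16} = 0; t_{17} = 40; t_{18} = 24; t_{19} = 40; t_{20} = 8; t_{21} = 8; t_{22} = 48; t_{23} = 16; t_{24} = 0; t_{25} = 8; t_{26} = 16; t_{27} = 8; t_{28} = 24; t_{29} = 24; t_{30} = 32; t_{31} = 48; t_{32} = 0; t_{33} = 24; t_{34} = 48; t_{35} = 24; t_{36} = 16; t_{37} = 16; t_{38} = 40; t_{39} = 32; t_{40} = 0; t_{41} = 16; t_{42} = 32; t_{43} = 16; t_{44} = 48; t_{45} = 48; t_{46} = 8; t_{47} = 40; t_{48} = 0; t_{49} = 48; t_{50} = 40; t_{51} = 48; t_{52} = 32.
Since (t_{51}, t_{52}) = (t_3, t_4) = (48, 32) (two consecutive terms determine the rest), the sequence is eventually periodic: after a pre-period of length 3 it cycles with period 48.
For i ≥ 3, t_i depends only on (i - 3) mod 48. (3658 - 3) mod 48 = 7, so t_{3658} = t_{10} = 8.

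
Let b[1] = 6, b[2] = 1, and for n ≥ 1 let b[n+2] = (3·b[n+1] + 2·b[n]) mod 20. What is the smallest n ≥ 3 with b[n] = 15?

3

We have b[1] = 6; b[2] = 1; b[3] = 15; b[4] = 7; b[5] = 11; b[6] = 7; b[7] = 3; b[8] = 3; b[9] = 15; b[10] = 11; b[11] = 3; b[12] = 11; b[13] = 19; b[14] = 19; b[15] = 15; b[16] = 3; b[17] = 19; b[18] = 3; b[19] = 7; b[20] = 7; b[21] = 15; b[22] = 19; b[23] = 7; b[24] = 19; b[25] = 11; b[26] = 11; b[27] = 15; b[28] = 7.
Since (b[27], b[28]) = (b[3], b[4]) = (15, 7) (two consecutive terms determine the rest), the sequence is eventually periodic: after a pre-period of length 2 it cycles with period 24.
The value 15 first appears (with n ≥ 3) at b[3].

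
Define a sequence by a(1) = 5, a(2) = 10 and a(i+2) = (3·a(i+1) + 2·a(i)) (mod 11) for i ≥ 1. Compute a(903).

We have a(1) = 5, a(2) = 10, a(3) = 7, a(4) = 8, a(5) = 5, a(6) = 9, a(7) = 4, a(8) = 8, a(9) = 10, a(10) = 2, a(11) = 4, a(12) = 5, a(13) = 1, a(14) = 2, a(15) = 8, a(16) = 6, a(17) = 1, a(18) = 4, a(19) = 3, a(20) = 6, a(21) = 2, a(22) = 7, a(23) = 3, a(24) = 1, a(25) = 9, a(26) = 7, a(27) = 6, a(28) = 10, a(29) = 9, a(30) = 3, a(31) = 5, a(32) = 10.
Since (a(31), a(32)) = (a(1), a(2)) = (5, 10) (two consecutive terms determine the rest), the sequence is periodic with period 30.
So a(903) = a(1 + ((903-1) mod 30)) = a(3) = 7.

7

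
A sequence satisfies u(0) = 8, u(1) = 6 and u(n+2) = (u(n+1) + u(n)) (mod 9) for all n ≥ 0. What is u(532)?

7

We have u(0) = 8,  u(1) = 6,  u(2) = 5,  u(3) = 2,  u(4) = 7,  u(5) = 0,  u(6) = 7,  u(7) = 7,  u(8) = 5,  u(9) = 3,  u(10) = 8,  u(11) = 2,  u(12) = 1,  u(13) = 3,  u(14) = 4,  u(15) = 7,  u(16) = 2,  u(17) = 0,  u(18) = 2,  u(19) = 2,  u(20) = 4,  u(21) = 6,  u(22) = 1,  u(23) = 7,  u(24) = 8,  u(25) = 6.
The sequence repeats with period 24.
(532 - 0) mod 24 = 4, so u(532) = u(4) = 7.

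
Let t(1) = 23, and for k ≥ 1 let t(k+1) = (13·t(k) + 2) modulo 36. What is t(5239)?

23

t(1) = 23; t(2) = 13; t(3) = 27; t(4) = 29; t(5) = 19; t(6) = 33; t(7) = 35; t(8) = 25; t(9) = 3; t(10) = 5; t(11) = 31; t(12) = 9; t(13) = 11; t(14) = 1; t(15) = 15; t(16) = 17; t(17) = 7; t(18) = 21; t(19) = 23.
The sequence repeats with period 18.
(5239 - 1) mod 18 = 0, so t(5239) = t(1) = 23.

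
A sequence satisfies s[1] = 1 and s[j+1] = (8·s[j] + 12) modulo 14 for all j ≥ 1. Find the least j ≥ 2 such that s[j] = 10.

7

We have s[1] = 1; s[2] = 6; s[3] = 4; s[4] = 2; s[5] = 0; s[6] = 12; s[7] = 10; s[8] = 8; s[9] = 6.
Since s[9] = s[2] = 6, the sequence is eventually periodic: after a pre-period of length 1 it cycles with period 7.
The value 10 first appears (with j ≥ 2) at s[7].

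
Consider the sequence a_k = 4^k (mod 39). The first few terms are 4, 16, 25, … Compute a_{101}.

We have a_1 = 4,  a_2 = 16,  a_3 = 25,  a_4 = 22,  a_5 = 10,  a_6 = 1,  a_7 = 4.
Since a_7 = a_1 = 4, the sequence is periodic with period 6.
So a_{101} = a_{1 + ((101-1) mod 6)} = a_5 = 10.

10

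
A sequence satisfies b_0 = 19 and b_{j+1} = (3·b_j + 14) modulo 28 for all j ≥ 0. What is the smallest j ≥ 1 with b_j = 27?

4

Listing terms: b_0 = 19, b_1 = 15, b_2 = 3, b_3 = 23, b_4 = 27, b_5 = 11, b_6 = 19.
Since b_6 = b_0 = 19, the sequence is periodic with period 6.
The value 27 first appears (with j ≥ 1) at b_4.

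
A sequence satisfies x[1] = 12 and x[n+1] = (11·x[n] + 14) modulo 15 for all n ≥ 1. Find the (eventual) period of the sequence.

10

x[1] = 12, x[2] = 11, x[3] = 0, x[4] = 14, x[5] = 3, x[6] = 2, x[7] = 6, x[8] = 5, x[9] = 9, x[10] = 8, x[11] = 12.
Since x[11] = x[1] = 12, the sequence is periodic with period 10.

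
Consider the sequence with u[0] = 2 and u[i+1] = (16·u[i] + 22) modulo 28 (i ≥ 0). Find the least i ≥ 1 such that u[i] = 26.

1

We have u[0] = 2,  u[1] = 26,  u[2] = 18,  u[3] = 2.
The sequence repeats with period 3.
The value 26 first appears (with i ≥ 1) at u[1].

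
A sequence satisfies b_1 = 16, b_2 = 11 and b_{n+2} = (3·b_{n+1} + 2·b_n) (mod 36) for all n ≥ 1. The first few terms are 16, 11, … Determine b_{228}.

13

We have b_1 = 16, b_2 = 11, b_3 = 29, b_4 = 1, b_5 = 25, b_6 = 5, b_7 = 29, b_8 = 25, b_9 = 25, b_{10} = 17, b_{11} = 29, b_{12} = 13, b_{13} = 25, b_{14} = 29, b_{15} = 29, b_{16} = 1.
Since (b_{15}, b_{16}) = (b_3, b_4) = (29, 1) (two consecutive terms determine the rest), the sequence is eventually periodic: after a pre-period of length 2 it cycles with period 12.
For n ≥ 3, b_n depends only on (n - 3) mod 12. (228 - 3) mod 12 = 9, so b_{228} = b_{12} = 13.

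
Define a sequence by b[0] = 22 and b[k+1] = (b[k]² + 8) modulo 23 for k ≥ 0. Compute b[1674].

21

Computing terms: b[0] = 22,  b[1] = 9,  b[2] = 20,  b[3] = 17,  b[4] = 21,  b[5] = 12,  b[6] = 14,  b[7] = 20.
Since b[7] = b[2] = 20, the sequence is eventually periodic: after a pre-period of length 2 it cycles with period 5.
For k ≥ 2, b[k] depends only on (k - 2) mod 5. (1674 - 2) mod 5 = 2, so b[1674] = b[4] = 21.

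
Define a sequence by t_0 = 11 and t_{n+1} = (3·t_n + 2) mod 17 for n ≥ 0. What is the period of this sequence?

16

Computing terms: t_0 = 11, t_1 = 1, t_2 = 5, t_3 = 0, t_4 = 2, t_5 = 8, t_6 = 9, t_7 = 12, t_8 = 4, t_9 = 14, t_{10} = 10, t_{11} = 15, t_{12} = 13, t_{13} = 7, t_{14} = 6, t_{15} = 3, t_{16} = 11.
The sequence repeats with period 16.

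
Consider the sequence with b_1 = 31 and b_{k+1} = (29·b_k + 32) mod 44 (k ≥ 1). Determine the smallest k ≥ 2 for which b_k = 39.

6

Listing terms: b_1 = 31,  b_2 = 7,  b_3 = 15,  b_4 = 27,  b_5 = 23,  b_6 = 39,  b_7 = 19,  b_8 = 11,  b_9 = 43,  b_{10} = 3,  b_{11} = 31.
The sequence repeats with period 10.
The value 39 first appears (with k ≥ 2) at b_6.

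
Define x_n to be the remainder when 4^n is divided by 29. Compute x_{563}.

x_0 = 1; x_1 = 4; x_2 = 16; x_3 = 6; x_4 = 24; x_5 = 9; x_6 = 7; x_7 = 28; x_8 = 25; x_9 = 13; x_{10} = 23; x_{11} = 5; x_{12} = 20; x_{13} = 22; x_{14} = 1.
Since x_{14} = x_0 = 1, the sequence is periodic with period 14.
So x_{563} = x_{0 + ((563-0) mod 14)} = x_3 = 6.

6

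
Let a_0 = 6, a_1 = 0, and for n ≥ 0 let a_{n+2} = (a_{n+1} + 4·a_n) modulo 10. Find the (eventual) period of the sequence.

6

Computing terms: a_0 = 6; a_1 = 0; a_2 = 4; a_3 = 4; a_4 = 0; a_5 = 6; a_6 = 6; a_7 = 0.
The sequence repeats with period 6.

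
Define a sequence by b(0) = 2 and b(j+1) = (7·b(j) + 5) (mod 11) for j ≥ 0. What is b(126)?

We have b(0) = 2; b(1) = 8; b(2) = 6; b(3) = 3; b(4) = 4; b(5) = 0; b(6) = 5; b(7) = 7; b(8) = 10; b(9) = 9; b(10) = 2.
Since b(10) = b(0) = 2, the sequence is periodic with period 10.
(126 - 0) mod 10 = 6, so b(126) = b(6) = 5.

5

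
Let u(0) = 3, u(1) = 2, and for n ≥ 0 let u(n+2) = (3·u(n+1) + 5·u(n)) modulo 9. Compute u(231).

Listing terms: u(0) = 3,  u(1) = 2,  u(2) = 3,  u(3) = 1,  u(4) = 0,  u(5) = 5,  u(6) = 6,  u(7) = 7,  u(8) = 6,  u(9) = 8,  u(10) = 0,  u(11) = 4,  u(12) = 3,  u(13) = 2.
Since (u(12), u(13)) = (u(0), u(1)) = (3, 2) (two consecutive terms determine the rest), the sequence is periodic with period 12.
(231 - 0) mod 12 = 3, so u(231) = u(3) = 1.

1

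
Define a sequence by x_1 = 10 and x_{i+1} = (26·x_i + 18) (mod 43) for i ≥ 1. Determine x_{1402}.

We have x_1 = 10, x_2 = 20, x_3 = 22, x_4 = 31, x_5 = 7, x_6 = 28, x_7 = 15, x_8 = 21, x_9 = 5, x_{10} = 19, x_{11} = 39, x_{12} = 0, x_{13} = 18, x_{14} = 13, x_{15} = 12, x_{16} = 29, x_{17} = 41, x_{18} = 9, x_{19} = 37, x_{20} = 34, x_{21} = 42, x_{22} = 35, x_{23} = 25, x_{24} = 23, x_{25} = 14, x_{26} = 38, x_{27} = 17, x_{28} = 30, x_{29} = 24, x_{30} = 40, x_{31} = 26, x_{32} = 6, x_{33} = 2, x_{34} = 27, x_{35} = 32, x_{36} = 33, x_{37} = 16, x_{38} = 4, x_{39} = 36, x_{40} = 8, x_{41} = 11, x_{42} = 3, x_{43} = 10.
The sequence repeats with period 42.
(1402 - 1) mod 42 = 15, so x_{1402} = x_{16} = 29.

29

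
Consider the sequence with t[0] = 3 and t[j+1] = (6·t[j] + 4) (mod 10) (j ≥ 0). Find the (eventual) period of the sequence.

We have t[0] = 3, t[1] = 2, t[2] = 6, t[3] = 0, t[4] = 4, t[5] = 8, t[6] = 2.
Since t[6] = t[1] = 2, the sequence is eventually periodic: after a pre-period of length 1 it cycles with period 5.

5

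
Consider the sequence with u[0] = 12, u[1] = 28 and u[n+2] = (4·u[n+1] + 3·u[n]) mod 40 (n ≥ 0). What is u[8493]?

28

We have u[0] = 12,  u[1] = 28,  u[2] = 28,  u[3] = 36,  u[4] = 28,  u[5] = 20,  u[6] = 4,  u[7] = 36,  u[8] = 36,  u[9] = 12,  u[10] = 36,  u[11] = 20,  u[12] = 28,  u[13] = 12,  u[14] = 12,  u[15] = 4,  u[16] = 12,  u[17] = 20,  u[18] = 36,  u[19] = 4,  u[20] = 4,  u[21] = 28,  u[22] = 4,  u[23] = 20,  u[24] = 12,  u[25] = 28.
The sequence repeats with period 24.
So u[8493] = u[0 + ((8493-0) mod 24)] = u[21] = 28.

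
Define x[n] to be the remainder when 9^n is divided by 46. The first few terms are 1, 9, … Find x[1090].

9

x[0] = 1; x[1] = 9; x[2] = 35; x[3] = 39; x[4] = 29; x[5] = 31; x[6] = 3; x[7] = 27; x[8] = 13; x[9] = 25; x[10] = 41; x[11] = 1.
The sequence repeats with period 11.
So x[1090] = x[0 + ((1090-0) mod 11)] = x[1] = 9.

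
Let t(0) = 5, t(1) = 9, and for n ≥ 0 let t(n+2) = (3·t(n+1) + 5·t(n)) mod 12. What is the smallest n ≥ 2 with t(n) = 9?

Listing terms: t(0) = 5,  t(1) = 9,  t(2) = 4,  t(3) = 9,  t(4) = 11,  t(5) = 6,  t(6) = 1,  t(7) = 9,  t(8) = 8,  t(9) = 9,  t(10) = 7,  t(11) = 6,  t(12) = 5,  t(13) = 9.
Since (t(12), t(13)) = (t(0), t(1)) = (5, 9) (two consecutive terms determine the rest), the sequence is periodic with period 12.
The value 9 first appears (with n ≥ 2) at t(3).

3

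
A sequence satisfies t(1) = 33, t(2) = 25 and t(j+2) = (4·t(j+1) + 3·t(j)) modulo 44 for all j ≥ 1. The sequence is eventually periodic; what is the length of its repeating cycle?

t(1) = 33, t(2) = 25, t(3) = 23, t(4) = 35, t(5) = 33, t(6) = 17, t(7) = 35, t(8) = 15, t(9) = 33, t(10) = 1, t(11) = 15, t(12) = 19, t(13) = 33, t(14) = 13, t(15) = 19, t(16) = 27, t(17) = 33, t(18) = 37, t(19) = 27, t(20) = 43, t(21) = 33, t(22) = 41, t(23) = 43, t(24) = 31, t(25) = 33, t(26) = 5, t(27) = 31, t(28) = 7, t(29) = 33, t(30) = 21, t(31) = 7, t(32) = 3, t(33) = 33, t(34) = 9, t(35) = 3, t(36) = 39, t(37) = 33, t(38) = 29, t(39) = 39, t(40) = 23, t(41) = 33, t(42) = 25.
Since (t(41), t(42)) = (t(1), t(2)) = (33, 25) (two consecutive terms determine the rest), the sequence is periodic with period 40.

40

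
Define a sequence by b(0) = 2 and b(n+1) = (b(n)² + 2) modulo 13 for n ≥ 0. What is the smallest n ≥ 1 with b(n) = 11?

Computing terms: b(0) = 2,  b(1) = 6,  b(2) = 12,  b(3) = 3,  b(4) = 11,  b(5) = 6.
Since b(5) = b(1) = 6, the sequence is eventually periodic: after a pre-period of length 1 it cycles with period 4.
The value 11 first appears (with n ≥ 1) at b(4).

4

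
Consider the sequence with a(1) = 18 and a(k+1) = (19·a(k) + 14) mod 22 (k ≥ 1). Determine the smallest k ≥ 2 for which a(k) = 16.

Computing terms: a(1) = 18,  a(2) = 4,  a(3) = 2,  a(4) = 8,  a(5) = 12,  a(6) = 0,  a(7) = 14,  a(8) = 16,  a(9) = 10,  a(10) = 6,  a(11) = 18.
Since a(11) = a(1) = 18, the sequence is periodic with period 10.
The value 16 first appears (with k ≥ 2) at a(8).

8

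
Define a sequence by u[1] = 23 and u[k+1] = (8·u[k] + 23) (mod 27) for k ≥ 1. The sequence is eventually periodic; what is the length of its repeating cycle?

6

u[1] = 23, u[2] = 18, u[3] = 5, u[4] = 9, u[5] = 14, u[6] = 0, u[7] = 23.
Since u[7] = u[1] = 23, the sequence is periodic with period 6.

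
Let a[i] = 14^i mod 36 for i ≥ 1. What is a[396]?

28

We have a[1] = 14,  a[2] = 16,  a[3] = 8,  a[4] = 4,  a[5] = 20,  a[6] = 28,  a[7] = 32,  a[8] = 16.
Since a[8] = a[2] = 16, the sequence is eventually periodic: after a pre-period of length 1 it cycles with period 6.
For i ≥ 2, a[i] depends only on (i - 2) mod 6. (396 - 2) mod 6 = 4, so a[396] = a[6] = 28.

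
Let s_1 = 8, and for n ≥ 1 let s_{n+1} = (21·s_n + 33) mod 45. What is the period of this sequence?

Listing terms: s_1 = 8; s_2 = 21; s_3 = 24; s_4 = 42; s_5 = 15; s_6 = 33; s_7 = 6; s_8 = 24.
Since s_8 = s_3 = 24, the sequence is eventually periodic: after a pre-period of length 2 it cycles with period 5.

5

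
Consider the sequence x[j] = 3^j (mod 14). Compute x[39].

Computing terms: x[0] = 1, x[1] = 3, x[2] = 9, x[3] = 13, x[4] = 11, x[5] = 5, x[6] = 1.
Since x[6] = x[0] = 1, the sequence is periodic with period 6.
So x[39] = x[0 + ((39-0) mod 6)] = x[3] = 13.

13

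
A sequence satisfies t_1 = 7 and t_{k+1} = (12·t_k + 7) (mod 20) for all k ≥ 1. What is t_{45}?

Listing terms: t_1 = 7, t_2 = 11, t_3 = 19, t_4 = 15, t_5 = 7.
Since t_5 = t_1 = 7, the sequence is periodic with period 4.
So t_{45} = t_{1 + ((45-1) mod 4)} = t_1 = 7.

7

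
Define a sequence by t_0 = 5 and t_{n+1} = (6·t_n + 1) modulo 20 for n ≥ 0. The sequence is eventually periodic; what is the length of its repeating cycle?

5

Listing terms: t_0 = 5, t_1 = 11, t_2 = 7, t_3 = 3, t_4 = 19, t_5 = 15, t_6 = 11.
Since t_6 = t_1 = 11, the sequence is eventually periodic: after a pre-period of length 1 it cycles with period 5.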